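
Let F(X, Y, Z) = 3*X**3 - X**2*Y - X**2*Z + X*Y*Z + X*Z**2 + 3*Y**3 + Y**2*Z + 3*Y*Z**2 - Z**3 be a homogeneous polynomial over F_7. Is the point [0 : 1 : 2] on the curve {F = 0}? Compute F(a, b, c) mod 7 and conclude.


F(0,1,2) ≡ 2 (mod 7); P is NOT on the curve.

Evaluate F(0, 1, 2) term-by-term (mod 7).
  3*X**3 ↦ 3·0·1·1 = 0
  -X**2*Y ↦ -1·0·1·1 = 0
  -X**2*Z ↦ -1·0·1·2 = 0
  X*Y*Z ↦ 1·0·1·2 = 0
  X*Z**2 ↦ 1·0·1·4 = 0
  3*Y**3 ↦ 3·1·1·1 = 3
  Y**2*Z ↦ 1·1·1·2 = 2
  3*Y*Z**2 ↦ 3·1·1·4 = 12
  -Z**3 ↦ -1·1·1·8 = -8
Sum: F(0, 1, 2) = (0) + (0) + (0) + (0) + (0) + (3) + (2) + (12) + (-8) = 9.
Reducing mod 7: 9 ≡ 2 (mod 7).
Since F(a, b, c) ≡ 2 ≠ 0 (mod 7), P does NOT lie on the curve.


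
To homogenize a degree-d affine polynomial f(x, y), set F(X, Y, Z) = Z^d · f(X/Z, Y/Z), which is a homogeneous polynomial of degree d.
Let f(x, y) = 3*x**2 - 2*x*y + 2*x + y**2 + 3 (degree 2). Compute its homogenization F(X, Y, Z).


F(X, Y, Z) = 3*X**2 - 2*X*Y + 2*X*Z + Y**2 + 3*Z**2

deg(f) = 2.
Substitute x = X/Z, y = Y/Z into f, then multiply by Z^2.
  monomial 3·x^2·y^0 ↦ 3·X^2·Y^0·Z^0.
  monomial -2·x^1·y^1 ↦ -2·X^1·Y^1·Z^0.
  monomial 2·x^1·y^0 ↦ 2·X^1·Y^0·Z^1.
  monomial 1·x^0·y^2 ↦ 1·X^0·Y^2·Z^0.
  monomial 3·x^0·y^0 ↦ 3·X^0·Y^0·Z^2.
Collecting: F(X, Y, Z) = 3*X**2 - 2*X*Y + 2*X*Z + Y**2 + 3*Z**2.


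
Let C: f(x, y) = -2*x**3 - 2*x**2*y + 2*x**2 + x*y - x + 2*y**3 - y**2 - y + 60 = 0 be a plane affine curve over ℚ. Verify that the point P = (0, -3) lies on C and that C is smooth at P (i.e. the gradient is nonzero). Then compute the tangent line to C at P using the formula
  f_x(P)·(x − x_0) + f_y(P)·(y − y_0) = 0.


Tangent line at P: -4*x + 59*y + 177 = 0.

Step 1: f(0, -3) = 0, so P lies on C.
Step 2: partial derivatives
  f_x(x, y) = -6*x**2 - 4*x*y + 4*x + y - 1, f_y(x, y) = -2*x**2 + x + 6*y**2 - 2*y - 1.
  f_x(P) = -4, f_y(P) = 59 (gradient nonzero, so P is smooth).
Step 3: tangent line at P: -4·(x − 0) + 59·(y − -3) = 0.
Expanding: -4*x + 59*y + 177 = 0.


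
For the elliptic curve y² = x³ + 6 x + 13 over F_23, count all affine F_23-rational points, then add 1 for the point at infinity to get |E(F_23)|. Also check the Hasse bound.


Affine points = {(0, 6), (0, 17), (3, 9), (3, 14), (4, 3), (4, 20), (6, 9), (6, 14), (14, 9), (14, 14), (21, 4), (21, 19), (22, 11), (22, 12)}; affine count = 14; |E(F_23)| = 15.

Discriminant check: Δ ∝ 4a³ + 27b² = 4·6³ + 27·13² = 4·216 + 27·169 ≡ 22 (mod 23). Nonzero ⇒ E is nonsingular.
For each x ∈ F_23, compute rhs = x³ + 6·x + 13 mod 23, then count y ∈ F_23 with y² ≡ rhs.
  x = 0: rhs = 13, matching y values: 6, 17 (2 points).
  x = 1: rhs = 20, matching y values: none (0 points).
  x = 2: rhs = 10, matching y values: none (0 points).
  x = 3: rhs = 12, matching y values: 9, 14 (2 points).
  x = 4: rhs = 9, matching y values: 3, 20 (2 points).
  x = 5: rhs = 7, matching y values: none (0 points).
  x = 6: rhs = 12, matching y values: 9, 14 (2 points).
  x = 7: rhs = 7, matching y values: none (0 points).
  x = 8: rhs = 21, matching y values: none (0 points).
  x = 9: rhs = 14, matching y values: none (0 points).
  x = 10: rhs = 15, matching y values: none (0 points).
  x = 11: rhs = 7, matching y values: none (0 points).
  x = 12: rhs = 19, matching y values: none (0 points).
  x = 13: rhs = 11, matching y values: none (0 points).
  x = 14: rhs = 12, matching y values: 9, 14 (2 points).
  x = 15: rhs = 5, matching y values: none (0 points).
  x = 16: rhs = 19, matching y values: none (0 points).
  x = 17: rhs = 14, matching y values: none (0 points).
  x = 18: rhs = 19, matching y values: none (0 points).
  x = 19: rhs = 17, matching y values: none (0 points).
  x = 20: rhs = 14, matching y values: none (0 points).
  x = 21: rhs = 16, matching y values: 4, 19 (2 points).
  x = 22: rhs = 6, matching y values: 11, 12 (2 points).
Total affine count: 14.
Full point count |E(F_23)| = 14 + 1 = 15.
Hasse bound: |15 − (23+1)| = |-9| = 9 ≤ 2√23 ≈ 9.5917 ✓.


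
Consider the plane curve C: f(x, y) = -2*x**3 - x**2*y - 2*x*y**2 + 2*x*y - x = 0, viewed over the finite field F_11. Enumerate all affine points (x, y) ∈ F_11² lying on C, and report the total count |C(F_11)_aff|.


Affine F_11-points: {(0, 0), (0, 1), (0, 2), (0, 3), (0, 4), (0, 5), (0, 6), (0, 7), (0, 8), (0, 9), (0, 10), (2, 1), (2, 10), (3, 1), (3, 4), (4, 0), (4, 10), (6, 4), (6, 5), (7, 0), (7, 3), (8, 3), (8, 5)}; count = 23.

For each of the 121 pairs (x, y) ∈ F_11², evaluate f(x, y) mod 11. Record the zeros.
  x = 0: [0↦0, 1↦0, 2↦0, 3↦0, 4↦0, 5↦0, 6↦0, 7↦0, 8↦0, 9↦0, 10↦0]  zeros at y ∈ {0, 1, 2, 3, 4, 5, 6, 7, 8, 9, 10}
  x = 1: [0↦8, 1↦7, 2↦2, 3↦4, 4↦2, 5↦7, 6↦8, 7↦5, 8↦9, 9↦9, 10↦5]  zeros at y ∈ ∅
  x = 2: [0↦4, 1↦0, 2↦10, 3↦1, 4↦6, 5↦3, 6↦3, 7↦6, 8↦1, 9↦10, 10↦0]  zeros at y ∈ {1, 10}
  x = 3: [0↦9, 1↦0, 2↦1, 3↦1, 4↦0, 5↦9, 6↦6, 7↦2, 8↦8, 9↦2, 10↦6]  zeros at y ∈ {1, 4}
  x = 4: [0↦0, 1↦6, 2↦7, 3↦3, 4↦5, 5↦2, 6↦5, 7↦3, 8↦7, 9↦6, 10↦0]  zeros at y ∈ {0, 10}
  x = 5: [0↦9, 1↦6, 2↦5, 3↦6, 4↦9, 5↦3, 6↦10, 7↦8, 8↦8, 9↦10, 10↦3]  zeros at y ∈ ∅
  x = 6: [0↦2, 1↦10, 2↦5, 3↦9, 4↦0, 5↦0, 6↦9, 7↦5, 8↦10, 9↦2, 10↦3]  zeros at y ∈ {4, 5}
  x = 7: [0↦0, 1↦6, 2↦6, 3↦0, 4↦10, 5↦3, 6↦1, 7↦4, 8↦1, 9↦3, 10↦10]  zeros at y ∈ {0, 3}
  x = 8: [0↦2, 1↦4, 2↦7, 3↦0, 4↦5, 5↦0, 6↦7, 7↦4, 8↦2, 9↦1, 10↦1]  zeros at y ∈ {3, 5}
  x = 9: [0↦7, 1↦3, 2↦7, 3↦8, 4↦6, 5↦1, 6↦4, 7↦4, 8↦1, 9↦6, 10↦8]  zeros at y ∈ ∅
  x = 10: [0↦3, 1↦2, 2↦5, 3↦1, 4↦1, 5↦5, 6↦2, 7↦3, 8↦8, 9↦6, 10↦8]  zeros at y ∈ ∅
Collecting zeros: affine points = {(0, 0), (0, 1), (0, 2), (0, 3), (0, 4), (0, 5), (0, 6), (0, 7), (0, 8), (0, 9), (0, 10), (2, 1), (2, 10), (3, 1), (3, 4), (4, 0), (4, 10), (6, 4), (6, 5), (7, 0), (7, 3), (8, 3), (8, 5)}.
Total count |C(F_11)_aff| = 23.


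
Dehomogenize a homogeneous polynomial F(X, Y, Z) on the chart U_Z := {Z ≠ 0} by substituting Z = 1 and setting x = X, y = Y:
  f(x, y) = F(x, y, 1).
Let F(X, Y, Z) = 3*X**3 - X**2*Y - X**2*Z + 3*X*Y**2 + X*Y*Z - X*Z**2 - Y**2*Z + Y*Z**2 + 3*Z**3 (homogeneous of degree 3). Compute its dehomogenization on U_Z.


f(x, y) = 3*x**3 - x**2*y - x**2 + 3*x*y**2 + x*y - x - y**2 + y + 3

On U_Z we set Z = 1. Each monomial c·X^i·Y^j·Z^k in F becomes c·x^i·y^j·1^k = c·x^i·y^j.
Substituting Z = 1: F(X, Y, 1) = 3*x**3 - x**2*y - x**2 + 3*x*y**2 + x*y - x - y**2 + y + 3.
Note: deg(f) ≤ deg(F) = 3; strict inequality happens when F is divisible by Z (lost terms).


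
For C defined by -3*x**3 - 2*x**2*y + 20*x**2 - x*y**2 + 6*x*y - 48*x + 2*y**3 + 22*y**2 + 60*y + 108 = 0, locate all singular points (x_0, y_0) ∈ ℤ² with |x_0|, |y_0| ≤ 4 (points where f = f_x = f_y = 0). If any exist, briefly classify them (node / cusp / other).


Singular points: {(3, -3)}; classification: node.

Compute partial derivatives:
  f_x = -9*x**2 - 4*x*y + 40*x - y**2 + 6*y - 48.
  f_y = -2*x**2 - 2*x*y + 6*x + 6*y**2 + 44*y + 60.
Scan x_0 ∈ {−4, ..., 4}. For each x_0, f_y(x_0, y) is a polynomial in y; find its integer roots y ∈ {−4, ..., 4}, then test f_x and f at those candidates.
  x = -4: f_y(-4, y) = 6*y**2 + 52*y + 4; no integer root y with |y| ≤ 4.
  x = -3: f_y(-3, y) = 6*y**2 + 50*y + 24; no integer root y with |y| ≤ 4.
  x = -2: f_y(-2, y) = 6*y**2 + 48*y + 40; no integer root y with |y| ≤ 4.
  x = -1: f_y(-1, y) = 6*y**2 + 46*y + 52; no integer root y with |y| ≤ 4.
  x = 0: f_y(0, y) = 6*y**2 + 44*y + 60; no integer root y with |y| ≤ 4.
  x = 1: f_y(1, y) = 6*y**2 + 42*y + 64; no integer root y with |y| ≤ 4.
  x = 2: f_y(2, y) = 6*y**2 + 40*y + 64; vanishes at y ∈ {-4}. (2, -4): f_x = -12 ≠ 0.
  x = 3: f_y(3, y) = 6*y**2 + 38*y + 60; vanishes at y ∈ {-3}. (3, -3): f_x = 0, f = 0 — SINGULAR.
  x = 4: f_y(4, y) = 6*y**2 + 36*y + 52; no integer root y with |y| ≤ 4.
Only singular point on the grid: (3, -3).
Classify: substitute x = 3 + u, y = -3 + v and expand: f = -3*u**3 - 2*u**2*v - u**2 - u*v**2 + 2*v**3 + v**2.
No constant or linear terms (consistent with a singular point). Quadratic part: -u**2 + v**2. Cubic part: -3*u**3 - 2*u**2*v - u*v**2 + 2*v**3.
The quadratic part v**2 - u**2 = (v − u)(v + u) splits into two distinct linear factors, so there are two distinct tangent lines y − -3 = ±(x − 3) — this is a node (ordinary double point).
Classification: node.


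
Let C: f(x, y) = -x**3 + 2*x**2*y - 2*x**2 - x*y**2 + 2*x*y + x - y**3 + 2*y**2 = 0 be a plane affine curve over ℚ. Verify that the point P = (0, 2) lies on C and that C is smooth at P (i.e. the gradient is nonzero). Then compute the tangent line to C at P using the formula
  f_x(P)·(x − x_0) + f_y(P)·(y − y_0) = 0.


Tangent line at P: x - 4*y + 8 = 0.

Step 1: f(0, 2) = 0, so P lies on C.
Step 2: partial derivatives
  f_x(x, y) = -3*x**2 + 4*x*y - 4*x - y**2 + 2*y + 1, f_y(x, y) = 2*x**2 - 2*x*y + 2*x - 3*y**2 + 4*y.
  f_x(P) = 1, f_y(P) = -4 (gradient nonzero, so P is smooth).
Step 3: tangent line at P: 1·(x − 0) + -4·(y − 2) = 0.
Expanding: x - 4*y + 8 = 0.


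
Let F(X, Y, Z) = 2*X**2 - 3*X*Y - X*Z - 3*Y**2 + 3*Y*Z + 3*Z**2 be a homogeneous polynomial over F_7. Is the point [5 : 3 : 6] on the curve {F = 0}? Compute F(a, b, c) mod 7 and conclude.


F(5,3,6) ≡ 5 (mod 7); P is NOT on the curve.

Evaluate F(5, 3, 6) term-by-term (mod 7).
  2*X**2 ↦ 2·25·1·1 = 50
  -3*X*Y ↦ -3·5·3·1 = -45
  -X*Z ↦ -1·5·1·6 = -30
  -3*Y**2 ↦ -3·1·9·1 = -27
  3*Y*Z ↦ 3·1·3·6 = 54
  3*Z**2 ↦ 3·1·1·36 = 108
Sum: F(5, 3, 6) = (50) + (-45) + (-30) + (-27) + (54) + (108) = 110.
Reducing mod 7: 110 ≡ 5 (mod 7).
Since F(a, b, c) ≡ 5 ≠ 0 (mod 7), P does NOT lie on the curve.


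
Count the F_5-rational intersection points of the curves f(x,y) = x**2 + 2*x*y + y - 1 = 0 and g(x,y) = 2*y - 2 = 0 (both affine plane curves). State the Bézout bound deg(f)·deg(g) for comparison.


Common zeros: {(0, 1), (3, 1)}; count = 2; Bézout bound = 2.

deg(f) = 2, deg(g) = 1, so Bézout bound = 2.
Scan x ∈ F_5. For each x, list the y ∈ F_5 with f(x, y) ≡ 0 and those with g(x, y) ≡ 0 (mod 5); the common zeros in that column are the intersection.
  x = 0: f ≡ 0 at y ∈ {1}; g ≡ 0 at y ∈ {1}; common: {1}.
  x = 1: f ≡ 0 at y ∈ {0}; g ≡ 0 at y ∈ {1}; common: ∅.
  x = 2: f ≡ 0 at y ∈ ∅; g ≡ 0 at y ∈ {1}; common: ∅.
  x = 3: f ≡ 0 at y ∈ {1}; g ≡ 0 at y ∈ {1}; common: {1}.
  x = 4: f ≡ 0 at y ∈ {0}; g ≡ 0 at y ∈ {1}; common: ∅.
Collecting: common zeros = {(0, 1), (3, 1)}, so the count is 2.
Comparison with the Bézout bound: 2 ≤ 2 = deg(f)·deg(g), as expected for curves with no common component (the bound is attained).


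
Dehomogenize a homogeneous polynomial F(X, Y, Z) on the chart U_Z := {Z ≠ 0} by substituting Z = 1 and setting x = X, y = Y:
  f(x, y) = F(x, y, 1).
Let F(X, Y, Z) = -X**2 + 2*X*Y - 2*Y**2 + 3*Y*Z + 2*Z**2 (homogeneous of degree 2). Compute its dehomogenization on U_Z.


f(x, y) = -x**2 + 2*x*y - 2*y**2 + 3*y + 2

On U_Z we set Z = 1. Each monomial c·X^i·Y^j·Z^k in F becomes c·x^i·y^j·1^k = c·x^i·y^j.
Substituting Z = 1: F(X, Y, 1) = -x**2 + 2*x*y - 2*y**2 + 3*y + 2.
Note: deg(f) ≤ deg(F) = 2; strict inequality happens when F is divisible by Z (lost terms).


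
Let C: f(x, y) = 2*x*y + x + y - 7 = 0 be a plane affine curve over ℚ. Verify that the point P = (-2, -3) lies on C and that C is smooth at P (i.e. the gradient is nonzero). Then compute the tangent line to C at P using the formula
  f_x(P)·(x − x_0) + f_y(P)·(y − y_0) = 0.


Tangent line at P: -5*x - 3*y - 19 = 0.

Step 1: f(-2, -3) = 0, so P lies on C.
Step 2: partial derivatives
  f_x(x, y) = 2*y + 1, f_y(x, y) = 2*x + 1.
  f_x(P) = -5, f_y(P) = -3 (gradient nonzero, so P is smooth).
Step 3: tangent line at P: -5·(x − -2) + -3·(y − -3) = 0.
Expanding: -5*x - 3*y - 19 = 0.


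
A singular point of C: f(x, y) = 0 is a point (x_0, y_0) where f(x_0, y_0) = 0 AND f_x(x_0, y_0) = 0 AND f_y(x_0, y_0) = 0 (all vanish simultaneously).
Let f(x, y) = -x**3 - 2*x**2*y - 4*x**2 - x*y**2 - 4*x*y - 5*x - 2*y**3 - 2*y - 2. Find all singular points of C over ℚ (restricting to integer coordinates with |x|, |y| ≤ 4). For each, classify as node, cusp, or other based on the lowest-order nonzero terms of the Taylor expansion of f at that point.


Singular points: {(-1, 0)}; classification: node.

Compute partial derivatives:
  f_x = -3*x**2 - 4*x*y - 8*x - y**2 - 4*y - 5.
  f_y = -2*x**2 - 2*x*y - 4*x - 6*y**2 - 2.
Scan x_0 ∈ {−4, ..., 4}. For each x_0, f_y(x_0, y) is a polynomial in y; find its integer roots y ∈ {−4, ..., 4}, then test f_x and f at those candidates.
  x = -4: f_y(-4, y) = -6*y**2 + 8*y - 18; no integer root y with |y| ≤ 4.
  x = -3: f_y(-3, y) = -6*y**2 + 6*y - 8; no integer root y with |y| ≤ 4.
  x = -2: f_y(-2, y) = -6*y**2 + 4*y - 2; no integer root y with |y| ≤ 4.
  x = -1: f_y(-1, y) = -6*y**2 + 2*y; vanishes at y ∈ {0}. (-1, 0): f_x = 0, f = 0 — SINGULAR.
  x = 0: f_y(0, y) = -6*y**2 - 2; no integer root y with |y| ≤ 4.
  x = 1: f_y(1, y) = -6*y**2 - 2*y - 8; no integer root y with |y| ≤ 4.
  x = 2: f_y(2, y) = -6*y**2 - 4*y - 18; no integer root y with |y| ≤ 4.
  x = 3: f_y(3, y) = -6*y**2 - 6*y - 32; no integer root y with |y| ≤ 4.
  x = 4: f_y(4, y) = -6*y**2 - 8*y - 50; no integer root y with |y| ≤ 4.
Only singular point on the grid: (-1, 0).
Classify: substitute x = -1 + u, y = 0 + v and expand: f = -u**3 - 2*u**2*v - u**2 - u*v**2 - 2*v**3 + v**2.
No constant or linear terms (consistent with a singular point). Quadratic part: -u**2 + v**2. Cubic part: -u**3 - 2*u**2*v - u*v**2 - 2*v**3.
The quadratic part v**2 - u**2 = (v − u)(v + u) splits into two distinct linear factors, so there are two distinct tangent lines y − 0 = ±(x − -1) — this is a node (ordinary double point).
Classification: node.


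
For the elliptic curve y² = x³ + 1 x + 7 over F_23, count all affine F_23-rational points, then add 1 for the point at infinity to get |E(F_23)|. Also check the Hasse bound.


Affine points = {(1, 3), (1, 20), (4, 11), (4, 12), (7, 9), (7, 14), (9, 3), (9, 20), (13, 3), (13, 20), (15, 4), (15, 19), (16, 5), (16, 18), (19, 10), (19, 13), (20, 0)}; affine count = 17; |E(F_23)| = 18.

Discriminant check: Δ ∝ 4a³ + 27b² = 4·1³ + 27·7² = 4·1 + 27·49 ≡ 16 (mod 23). Nonzero ⇒ E is nonsingular.
For each x ∈ F_23, compute rhs = x³ + 1·x + 7 mod 23, then count y ∈ F_23 with y² ≡ rhs.
  x = 0: rhs = 7, matching y values: none (0 points).
  x = 1: rhs = 9, matching y values: 3, 20 (2 points).
  x = 2: rhs = 17, matching y values: none (0 points).
  x = 3: rhs = 14, matching y values: none (0 points).
  x = 4: rhs = 6, matching y values: 11, 12 (2 points).
  x = 5: rhs = 22, matching y values: none (0 points).
  x = 6: rhs = 22, matching y values: none (0 points).
  x = 7: rhs = 12, matching y values: 9, 14 (2 points).
  x = 8: rhs = 21, matching y values: none (0 points).
  x = 9: rhs = 9, matching y values: 3, 20 (2 points).
  x = 10: rhs = 5, matching y values: none (0 points).
  x = 11: rhs = 15, matching y values: none (0 points).
  x = 12: rhs = 22, matching y values: none (0 points).
  x = 13: rhs = 9, matching y values: 3, 20 (2 points).
  x = 14: rhs = 5, matching y values: none (0 points).
  x = 15: rhs = 16, matching y values: 4, 19 (2 points).
  x = 16: rhs = 2, matching y values: 5, 18 (2 points).
  x = 17: rhs = 15, matching y values: none (0 points).
  x = 18: rhs = 15, matching y values: none (0 points).
  x = 19: rhs = 8, matching y values: 10, 13 (2 points).
  x = 20: rhs = 0, matching y values: 0 (1 points).
  x = 21: rhs = 20, matching y values: none (0 points).
  x = 22: rhs = 5, matching y values: none (0 points).
Total affine count: 17.
Full point count |E(F_23)| = 17 + 1 = 18.
Hasse bound: |18 − (23+1)| = |-6| = 6 ≤ 2√23 ≈ 9.5917 ✓.


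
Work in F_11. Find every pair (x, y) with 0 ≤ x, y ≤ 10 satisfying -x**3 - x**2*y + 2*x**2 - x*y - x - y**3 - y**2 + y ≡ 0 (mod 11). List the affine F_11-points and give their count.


Affine F_11-points: {(0, 0), (0, 3), (0, 7), (1, 0), (2, 7), (3, 6), (4, 7), (5, 6), (7, 2), (9, 4), (10, 6)}; count = 11.

For each of the 121 pairs (x, y) ∈ F_11², evaluate f(x, y) mod 11. Record the zeros.
  x = 0: [0↦0, 1↦10, 2↦1, 3↦0, 4↦1, 5↦9, 6↦7, 7↦0, 8↦4, 9↦2, 10↦10]  zeros at y ∈ {0, 3, 7}
  x = 1: [0↦0, 1↦8, 2↦8, 3↦5, 4↦4, 5↦10, 6↦6, 7↦8, 8↦10, 9↦6, 10↦1]  zeros at y ∈ {0}
  x = 2: [0↦9, 1↦2, 2↦9, 3↦2, 4↦8, 5↦10, 6↦2, 7↦0, 8↦9, 9↦1, 10↦3]  zeros at y ∈ {7}
  x = 3: [0↦10, 1↦8, 2↦9, 3↦7, 4↦7, 5↦3, 6↦0, 7↦3, 8↦6, 9↦3, 10↦10]  zeros at y ∈ {6}
  x = 4: [0↦8, 1↦9, 2↦2, 3↦3, 4↦6, 5↦5, 6↦5, 7↦0, 8↦6, 9↦6, 10↦5]  zeros at y ∈ {7}
  x = 5: [0↦8, 1↦10, 2↦4, 3↦6, 4↦10, 5↦10, 6↦0, 7↦7, 8↦3, 9↦4, 10↦4]  zeros at y ∈ {6}
  x = 6: [0↦4, 1↦5, 2↦9, 3↦10, 4↦2, 5↦1, 6↦1, 7↦7, 8↦2, 9↦2, 10↦1]  zeros at y ∈ ∅
  x = 7: [0↦1, 1↦10, 2↦0, 3↦9, 4↦9, 5↦5, 6↦2, 7↦5, 8↦8, 9↦5, 10↦1]  zeros at y ∈ {2}
  x = 8: [0↦4, 1↦8, 2↦4, 3↦8, 4↦3, 5↦5, 6↦8, 7↦6, 8↦4, 9↦7, 10↦9]  zeros at y ∈ ∅
  x = 9: [0↦7, 1↦4, 2↦4, 3↦1, 4↦0, 5↦6, 6↦2, 7↦4, 8↦6, 9↦2, 10↦8]  zeros at y ∈ {4}
  x = 10: [0↦4, 1↦3, 2↦5, 3↦4, 4↦5, 5↦2, 6↦0, 7↦4, 8↦8, 9↦6, 10↦3]  zeros at y ∈ {6}
Collecting zeros: affine points = {(0, 0), (0, 3), (0, 7), (1, 0), (2, 7), (3, 6), (4, 7), (5, 6), (7, 2), (9, 4), (10, 6)}.
Total count |C(F_11)_aff| = 11.


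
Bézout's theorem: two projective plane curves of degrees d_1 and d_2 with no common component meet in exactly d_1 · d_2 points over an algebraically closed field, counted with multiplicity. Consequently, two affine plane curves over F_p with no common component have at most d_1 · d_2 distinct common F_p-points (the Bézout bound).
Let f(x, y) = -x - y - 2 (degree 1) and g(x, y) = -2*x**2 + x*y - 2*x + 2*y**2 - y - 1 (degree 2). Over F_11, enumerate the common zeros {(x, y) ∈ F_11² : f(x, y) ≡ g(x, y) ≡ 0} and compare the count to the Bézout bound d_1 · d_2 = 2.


Common zeros: ∅; count = 0; Bézout bound = 2.

deg(f) = 1, deg(g) = 2, so Bézout bound = 2.
Scan x ∈ F_11. For each x, list the y ∈ F_11 with f(x, y) ≡ 0 and those with g(x, y) ≡ 0 (mod 11); the common zeros in that column are the intersection.
  x = 0: f ≡ 0 at y ∈ {9}; g ≡ 0 at y ∈ {1, 5}; common: ∅.
  x = 1: f ≡ 0 at y ∈ {8}; g ≡ 0 at y ∈ ∅; common: ∅.
  x = 2: f ≡ 0 at y ∈ {7}; g ≡ 0 at y ∈ ∅; common: ∅.
  x = 3: f ≡ 0 at y ∈ {6}; g ≡ 0 at y ∈ ∅; common: ∅.
  x = 4: f ≡ 0 at y ∈ {5}; g ≡ 0 at y ∈ ∅; common: ∅.
  x = 5: f ≡ 0 at y ∈ {4}; g ≡ 0 at y ∈ {1, 8}; common: ∅.
  x = 6: f ≡ 0 at y ∈ {3}; g ≡ 0 at y ∈ {4, 10}; common: ∅.
  x = 7: f ≡ 0 at y ∈ {2}; g ≡ 0 at y ∈ {3, 5}; common: ∅.
  x = 8: f ≡ 0 at y ∈ {1}; g ≡ 0 at y ∈ ∅; common: ∅.
  x = 9: f ≡ 0 at y ∈ {0}; g ≡ 0 at y ∈ {8, 10}; common: ∅.
  x = 10: f ≡ 0 at y ∈ {10}; g ≡ 0 at y ∈ {3, 9}; common: ∅.
Collecting: common zeros = ∅, so the count is 0.
Comparison with the Bézout bound: 0 ≤ 2 = deg(f)·deg(g), as expected for curves with no common component (the affine F_11-count falls short of the bound because intersections may lie at infinity, over extension fields, or carry multiplicity).


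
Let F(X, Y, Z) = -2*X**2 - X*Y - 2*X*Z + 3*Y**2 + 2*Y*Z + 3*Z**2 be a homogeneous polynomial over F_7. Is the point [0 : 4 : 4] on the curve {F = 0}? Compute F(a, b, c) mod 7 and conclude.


F(0,4,4) ≡ 2 (mod 7); P is NOT on the curve.

Evaluate F(0, 4, 4) term-by-term (mod 7).
  -2*X**2 ↦ -2·0·1·1 = 0
  -X*Y ↦ -1·0·4·1 = 0
  -2*X*Z ↦ -2·0·1·4 = 0
  3*Y**2 ↦ 3·1·16·1 = 48
  2*Y*Z ↦ 2·1·4·4 = 32
  3*Z**2 ↦ 3·1·1·16 = 48
Sum: F(0, 4, 4) = (0) + (0) + (0) + (48) + (32) + (48) = 128.
Reducing mod 7: 128 ≡ 2 (mod 7).
Since F(a, b, c) ≡ 2 ≠ 0 (mod 7), P does NOT lie on the curve.


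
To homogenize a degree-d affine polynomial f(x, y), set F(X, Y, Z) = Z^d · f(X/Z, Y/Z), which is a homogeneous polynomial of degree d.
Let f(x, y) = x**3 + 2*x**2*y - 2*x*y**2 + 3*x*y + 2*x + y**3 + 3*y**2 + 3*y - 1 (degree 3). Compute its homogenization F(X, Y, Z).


F(X, Y, Z) = X**3 + 2*X**2*Y - 2*X*Y**2 + 3*X*Y*Z + 2*X*Z**2 + Y**3 + 3*Y**2*Z + 3*Y*Z**2 - Z**3

deg(f) = 3.
Substitute x = X/Z, y = Y/Z into f, then multiply by Z^3.
  monomial 1·x^3·y^0 ↦ 1·X^3·Y^0·Z^0.
  monomial 2·x^2·y^1 ↦ 2·X^2·Y^1·Z^0.
  monomial -2·x^1·y^2 ↦ -2·X^1·Y^2·Z^0.
  monomial 3·x^1·y^1 ↦ 3·X^1·Y^1·Z^1.
  monomial 2·x^1·y^0 ↦ 2·X^1·Y^0·Z^2.
  monomial 1·x^0·y^3 ↦ 1·X^0·Y^3·Z^0.
  monomial 3·x^0·y^2 ↦ 3·X^0·Y^2·Z^1.
  monomial 3·x^0·y^1 ↦ 3·X^0·Y^1·Z^2.
  monomial -1·x^0·y^0 ↦ -1·X^0·Y^0·Z^3.
Collecting: F(X, Y, Z) = X**3 + 2*X**2*Y - 2*X*Y**2 + 3*X*Y*Z + 2*X*Z**2 + Y**3 + 3*Y**2*Z + 3*Y*Z**2 - Z**3.


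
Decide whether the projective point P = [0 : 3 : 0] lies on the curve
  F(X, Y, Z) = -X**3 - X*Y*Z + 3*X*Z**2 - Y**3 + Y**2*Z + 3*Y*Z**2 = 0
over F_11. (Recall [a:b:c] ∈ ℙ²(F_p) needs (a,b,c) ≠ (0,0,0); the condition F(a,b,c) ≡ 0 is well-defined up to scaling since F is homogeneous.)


F(0,3,0) ≡ 6 (mod 11); P is NOT on the curve.

Evaluate F(0, 3, 0) term-by-term (mod 11).
  -X**3 ↦ -1·0·1·1 = 0
  -X*Y*Z ↦ -1·0·3·0 = 0
  3*X*Z**2 ↦ 3·0·1·0 = 0
  -Y**3 ↦ -1·1·27·1 = -27
  Y**2*Z ↦ 1·1·9·0 = 0
  3*Y*Z**2 ↦ 3·1·3·0 = 0
Sum: F(0, 3, 0) = (0) + (0) + (0) + (-27) + (0) + (0) = -27.
Reducing mod 11: -27 ≡ 6 (mod 11).
Since F(a, b, c) ≡ 6 ≠ 0 (mod 11), P does NOT lie on the curve.


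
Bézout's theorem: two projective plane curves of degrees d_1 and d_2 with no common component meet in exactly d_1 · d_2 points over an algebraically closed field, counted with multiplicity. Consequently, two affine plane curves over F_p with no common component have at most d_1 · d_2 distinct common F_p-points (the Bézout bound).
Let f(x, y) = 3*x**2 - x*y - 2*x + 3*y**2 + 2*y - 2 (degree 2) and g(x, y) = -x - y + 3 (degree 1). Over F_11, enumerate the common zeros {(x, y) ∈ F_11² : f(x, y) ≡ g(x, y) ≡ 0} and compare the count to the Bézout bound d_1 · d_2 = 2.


Common zeros: ∅; count = 0; Bézout bound = 2.

deg(f) = 2, deg(g) = 1, so Bézout bound = 2.
Scan x ∈ F_11. For each x, list the y ∈ F_11 with f(x, y) ≡ 0 and those with g(x, y) ≡ 0 (mod 11); the common zeros in that column are the intersection.
  x = 0: f ≡ 0 at y ∈ ∅; g ≡ 0 at y ∈ {3}; common: ∅.
  x = 1: f ≡ 0 at y ∈ ∅; g ≡ 0 at y ∈ {2}; common: ∅.
  x = 2: f ≡ 0 at y ∈ {3, 8}; g ≡ 0 at y ∈ {1}; common: ∅.
  x = 3: f ≡ 0 at y ∈ {6, 9}; g ≡ 0 at y ∈ {0}; common: ∅.
  x = 4: f ≡ 0 at y ∈ ∅; g ≡ 0 at y ∈ {10}; common: ∅.
  x = 5: f ≡ 0 at y ∈ {4, 8}; g ≡ 0 at y ∈ {9}; common: ∅.
  x = 6: f ≡ 0 at y ∈ ∅; g ≡ 0 at y ∈ {8}; common: ∅.
  x = 7: f ≡ 0 at y ∈ {3, 6}; g ≡ 0 at y ∈ {7}; common: ∅.
  x = 8: f ≡ 0 at y ∈ {4, 9}; g ≡ 0 at y ∈ {6}; common: ∅.
  x = 9: f ≡ 0 at y ∈ ∅; g ≡ 0 at y ∈ {5}; common: ∅.
  x = 10: f ≡ 0 at y ∈ ∅; g ≡ 0 at y ∈ {4}; common: ∅.
Collecting: common zeros = ∅, so the count is 0.
Comparison with the Bézout bound: 0 ≤ 2 = deg(f)·deg(g), as expected for curves with no common component (the affine F_11-count falls short of the bound because intersections may lie at infinity, over extension fields, or carry multiplicity).


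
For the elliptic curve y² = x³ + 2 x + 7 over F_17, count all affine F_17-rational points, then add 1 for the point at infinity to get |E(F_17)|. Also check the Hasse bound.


Affine points = {(2, 6), (2, 11), (8, 5), (8, 12), (11, 0), (12, 5), (12, 12), (14, 5), (14, 12), (16, 2), (16, 15)}; affine count = 11; |E(F_17)| = 12.

Discriminant check: Δ ∝ 4a³ + 27b² = 4·2³ + 27·7² = 4·8 + 27·49 ≡ 12 (mod 17). Nonzero ⇒ E is nonsingular.
For each x ∈ F_17, compute rhs = x³ + 2·x + 7 mod 17, then count y ∈ F_17 with y² ≡ rhs.
  x = 0: rhs = 7, matching y values: none (0 points).
  x = 1: rhs = 10, matching y values: none (0 points).
  x = 2: rhs = 2, matching y values: 6, 11 (2 points).
  x = 3: rhs = 6, matching y values: none (0 points).
  x = 4: rhs = 11, matching y values: none (0 points).
  x = 5: rhs = 6, matching y values: none (0 points).
  x = 6: rhs = 14, matching y values: none (0 points).
  x = 7: rhs = 7, matching y values: none (0 points).
  x = 8: rhs = 8, matching y values: 5, 12 (2 points).
  x = 9: rhs = 6, matching y values: none (0 points).
  x = 10: rhs = 7, matching y values: none (0 points).
  x = 11: rhs = 0, matching y values: 0 (1 points).
  x = 12: rhs = 8, matching y values: 5, 12 (2 points).
  x = 13: rhs = 3, matching y values: none (0 points).
  x = 14: rhs = 8, matching y values: 5, 12 (2 points).
  x = 15: rhs = 12, matching y values: none (0 points).
  x = 16: rhs = 4, matching y values: 2, 15 (2 points).
Total affine count: 11.
Full point count |E(F_17)| = 11 + 1 = 12.
Hasse bound: |12 − (17+1)| = |-6| = 6 ≤ 2√17 ≈ 8.2462 ✓.


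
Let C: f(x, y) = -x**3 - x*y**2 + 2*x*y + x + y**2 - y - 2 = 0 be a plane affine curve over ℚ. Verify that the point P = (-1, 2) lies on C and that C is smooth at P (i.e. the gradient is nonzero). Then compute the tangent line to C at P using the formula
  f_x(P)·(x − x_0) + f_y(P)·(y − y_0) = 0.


Tangent line at P: -2*x + 5*y - 12 = 0.

Step 1: f(-1, 2) = 0, so P lies on C.
Step 2: partial derivatives
  f_x(x, y) = -3*x**2 - y**2 + 2*y + 1, f_y(x, y) = -2*x*y + 2*x + 2*y - 1.
  f_x(P) = -2, f_y(P) = 5 (gradient nonzero, so P is smooth).
Step 3: tangent line at P: -2·(x − -1) + 5·(y − 2) = 0.
Expanding: -2*x + 5*y - 12 = 0.


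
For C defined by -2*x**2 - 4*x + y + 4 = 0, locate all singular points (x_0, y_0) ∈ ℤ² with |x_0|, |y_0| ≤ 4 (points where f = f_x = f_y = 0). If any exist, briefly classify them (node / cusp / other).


No singular points in the scanned grid; C is smooth there.

Compute partial derivatives:
  f_x = -4*x - 4.
  f_y = 1.
f_y = 1 is a nonzero constant, so f_y never vanishes: no point (x, y) can satisfy f = f_x = f_y = 0. In particular no (x, y) ∈ {−4, ..., 4}² is singular; the curve is smooth.


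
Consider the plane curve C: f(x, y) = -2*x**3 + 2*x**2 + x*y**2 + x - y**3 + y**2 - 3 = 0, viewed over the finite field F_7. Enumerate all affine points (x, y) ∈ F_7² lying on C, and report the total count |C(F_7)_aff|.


Affine F_7-points: {(0, 2), (0, 3), (1, 5), (2, 1), (3, 2), (4, 1), (4, 3), (5, 2), (6, 0)}; count = 9.

For each of the 49 pairs (x, y) ∈ F_7², evaluate f(x, y) mod 7. Record the zeros.
  x = 0: [0↦4, 1↦4, 2↦0, 3↦0, 4↦5, 5↦2, 6↦6]  zeros at y ∈ {2, 3}
  x = 1: [0↦5, 1↦6, 2↦5, 3↦3, 4↦1, 5↦0, 6↦1]  zeros at y ∈ {5}
  x = 2: [0↦5, 1↦0, 2↦2, 3↦5, 4↦3, 5↦4, 6↦2]  zeros at y ∈ {1}
  x = 3: [0↦6, 1↦2, 2↦0, 3↦1, 4↦6, 5↦2, 6↦4]  zeros at y ∈ {2}
  x = 4: [0↦3, 1↦0, 2↦1, 3↦0, 4↦5, 5↦3, 6↦2]  zeros at y ∈ {1, 3}
  x = 5: [0↦5, 1↦3, 2↦0, 3↦4, 4↦2, 5↦2, 6↦5]  zeros at y ∈ {2}
  x = 6: [0↦0, 1↦6, 2↦6, 3↦1, 4↦6, 5↦1, 6↦1]  zeros at y ∈ {0}
Collecting zeros: affine points = {(0, 2), (0, 3), (1, 5), (2, 1), (3, 2), (4, 1), (4, 3), (5, 2), (6, 0)}.
Total count |C(F_7)_aff| = 9.


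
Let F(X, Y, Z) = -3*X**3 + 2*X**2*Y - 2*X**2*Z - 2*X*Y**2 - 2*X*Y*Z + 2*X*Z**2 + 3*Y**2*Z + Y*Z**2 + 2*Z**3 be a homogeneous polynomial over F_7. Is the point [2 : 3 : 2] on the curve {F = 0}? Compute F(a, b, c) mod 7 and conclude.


F(2,3,2) ≡ 1 (mod 7); P is NOT on the curve.

Evaluate F(2, 3, 2) term-by-term (mod 7).
  -3*X**3 ↦ -3·8·1·1 = -24
  2*X**2*Y ↦ 2·4·3·1 = 24
  -2*X**2*Z ↦ -2·4·1·2 = -16
  -2*X*Y**2 ↦ -2·2·9·1 = -36
  -2*X*Y*Z ↦ -2·2·3·2 = -24
  2*X*Z**2 ↦ 2·2·1·4 = 16
  3*Y**2*Z ↦ 3·1·9·2 = 54
  Y*Z**2 ↦ 1·1·3·4 = 12
  2*Z**3 ↦ 2·1·1·8 = 16
Sum: F(2, 3, 2) = (-24) + (24) + (-16) + (-36) + (-24) + (16) + (54) + (12) + (16) = 22.
Reducing mod 7: 22 ≡ 1 (mod 7).
Since F(a, b, c) ≡ 1 ≠ 0 (mod 7), P does NOT lie on the curve.


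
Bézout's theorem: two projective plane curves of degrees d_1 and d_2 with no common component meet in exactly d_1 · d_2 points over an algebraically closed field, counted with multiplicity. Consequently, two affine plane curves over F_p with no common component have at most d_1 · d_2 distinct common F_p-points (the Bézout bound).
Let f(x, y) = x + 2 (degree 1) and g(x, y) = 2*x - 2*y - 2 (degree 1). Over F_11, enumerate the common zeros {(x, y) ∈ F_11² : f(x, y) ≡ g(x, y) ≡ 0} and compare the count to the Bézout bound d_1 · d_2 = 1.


Common zeros: {(9, 8)}; count = 1; Bézout bound = 1.

deg(f) = 1, deg(g) = 1, so Bézout bound = 1.
Scan x ∈ F_11. For each x, list the y ∈ F_11 with f(x, y) ≡ 0 and those with g(x, y) ≡ 0 (mod 11); the common zeros in that column are the intersection.
  x = 0: f ≡ 0 at y ∈ ∅; g ≡ 0 at y ∈ {10}; common: ∅.
  x = 1: f ≡ 0 at y ∈ ∅; g ≡ 0 at y ∈ {0}; common: ∅.
  x = 2: f ≡ 0 at y ∈ ∅; g ≡ 0 at y ∈ {1}; common: ∅.
  x = 3: f ≡ 0 at y ∈ ∅; g ≡ 0 at y ∈ {2}; common: ∅.
  x = 4: f ≡ 0 at y ∈ ∅; g ≡ 0 at y ∈ {3}; common: ∅.
  x = 5: f ≡ 0 at y ∈ ∅; g ≡ 0 at y ∈ {4}; common: ∅.
  x = 6: f ≡ 0 at y ∈ ∅; g ≡ 0 at y ∈ {5}; common: ∅.
  x = 7: f ≡ 0 at y ∈ ∅; g ≡ 0 at y ∈ {6}; common: ∅.
  x = 8: f ≡ 0 at y ∈ ∅; g ≡ 0 at y ∈ {7}; common: ∅.
  x = 9: f ≡ 0 at y ∈ {0, 1, 2, 3, 4, 5, 6, 7, 8, 9, 10}; g ≡ 0 at y ∈ {8}; common: {8}.
  x = 10: f ≡ 0 at y ∈ ∅; g ≡ 0 at y ∈ {9}; common: ∅.
Collecting: common zeros = {(9, 8)}, so the count is 1.
Comparison with the Bézout bound: 1 ≤ 1 = deg(f)·deg(g), as expected for curves with no common component (the bound is attained).


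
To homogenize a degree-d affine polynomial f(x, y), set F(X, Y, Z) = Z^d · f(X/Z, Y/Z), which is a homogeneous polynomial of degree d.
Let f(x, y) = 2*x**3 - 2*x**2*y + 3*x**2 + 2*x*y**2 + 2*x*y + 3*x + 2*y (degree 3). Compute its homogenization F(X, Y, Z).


F(X, Y, Z) = 2*X**3 - 2*X**2*Y + 3*X**2*Z + 2*X*Y**2 + 2*X*Y*Z + 3*X*Z**2 + 2*Y*Z**2

deg(f) = 3.
Substitute x = X/Z, y = Y/Z into f, then multiply by Z^3.
  monomial 2·x^3·y^0 ↦ 2·X^3·Y^0·Z^0.
  monomial -2·x^2·y^1 ↦ -2·X^2·Y^1·Z^0.
  monomial 3·x^2·y^0 ↦ 3·X^2·Y^0·Z^1.
  monomial 2·x^1·y^2 ↦ 2·X^1·Y^2·Z^0.
  monomial 2·x^1·y^1 ↦ 2·X^1·Y^1·Z^1.
  monomial 3·x^1·y^0 ↦ 3·X^1·Y^0·Z^2.
  monomial 2·x^0·y^1 ↦ 2·X^0·Y^1·Z^2.
Collecting: F(X, Y, Z) = 2*X**3 - 2*X**2*Y + 3*X**2*Z + 2*X*Y**2 + 2*X*Y*Z + 3*X*Z**2 + 2*Y*Z**2.


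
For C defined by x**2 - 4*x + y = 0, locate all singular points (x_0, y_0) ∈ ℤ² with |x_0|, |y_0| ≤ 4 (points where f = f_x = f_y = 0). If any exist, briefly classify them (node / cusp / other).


No singular points in the scanned grid; C is smooth there.

Compute partial derivatives:
  f_x = 2*x - 4.
  f_y = 1.
f_y = 1 is a nonzero constant, so f_y never vanishes: no point (x, y) can satisfy f = f_x = f_y = 0. In particular no (x, y) ∈ {−4, ..., 4}² is singular; the curve is smooth.


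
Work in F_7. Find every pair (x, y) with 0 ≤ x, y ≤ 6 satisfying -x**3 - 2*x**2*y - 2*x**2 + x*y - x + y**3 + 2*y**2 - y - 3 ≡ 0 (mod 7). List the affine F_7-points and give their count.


Affine F_7-points: {(1, 0), (2, 0), (2, 5), (5, 2), (5, 5), (6, 4)}; count = 6.

For each of the 49 pairs (x, y) ∈ F_7², evaluate f(x, y) mod 7. Record the zeros.
  x = 0: [0↦4, 1↦6, 2↦4, 3↦4, 4↦5, 5↦6, 6↦6]  zeros at y ∈ ∅
  x = 1: [0↦0, 1↦1, 2↦5, 3↦4, 4↦4, 5↦4, 6↦3]  zeros at y ∈ {0}
  x = 2: [0↦0, 1↦3, 2↦2, 3↦3, 4↦5, 5↦0, 6↦1]  zeros at y ∈ {0, 5}
  x = 3: [0↦5, 1↦6, 2↦3, 3↦2, 4↦2, 5↦2, 6↦1]  zeros at y ∈ ∅
  x = 4: [0↦2, 1↦4, 2↦2, 3↦2, 4↦3, 5↦4, 6↦4]  zeros at y ∈ ∅
  x = 5: [0↦6, 1↦5, 2↦0, 3↦4, 4↦2, 5↦0, 6↦4]  zeros at y ∈ {2, 5}
  x = 6: [0↦4, 1↦3, 2↦5, 3↦2, 4↦0, 5↦5, 6↦2]  zeros at y ∈ {4}
Collecting zeros: affine points = {(1, 0), (2, 0), (2, 5), (5, 2), (5, 5), (6, 4)}.
Total count |C(F_7)_aff| = 6.


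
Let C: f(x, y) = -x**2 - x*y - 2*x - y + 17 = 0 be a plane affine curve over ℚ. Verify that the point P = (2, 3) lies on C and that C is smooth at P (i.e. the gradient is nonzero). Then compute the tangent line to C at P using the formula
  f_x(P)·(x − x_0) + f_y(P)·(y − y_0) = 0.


Tangent line at P: -9*x - 3*y + 27 = 0.

Step 1: f(2, 3) = 0, so P lies on C.
Step 2: partial derivatives
  f_x(x, y) = -2*x - y - 2, f_y(x, y) = -x - 1.
  f_x(P) = -9, f_y(P) = -3 (gradient nonzero, so P is smooth).
Step 3: tangent line at P: -9·(x − 2) + -3·(y − 3) = 0.
Expanding: -9*x - 3*y + 27 = 0.


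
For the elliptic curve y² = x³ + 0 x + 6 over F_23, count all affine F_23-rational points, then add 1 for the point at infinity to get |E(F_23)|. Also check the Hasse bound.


Affine points = {(0, 11), (0, 12), (4, 1), (4, 22), (5, 4), (5, 19), (7, 2), (7, 21), (8, 9), (8, 14), (11, 7), (11, 16), (12, 3), (12, 20), (13, 8), (13, 15), (14, 6), (14, 17), (15, 0), (16, 10), (16, 13), (20, 5), (20, 18)}; affine count = 23; |E(F_23)| = 24.

Discriminant check: Δ ∝ 4a³ + 27b² = 4·0³ + 27·6² = 4·0 + 27·36 ≡ 6 (mod 23). Nonzero ⇒ E is nonsingular.
For each x ∈ F_23, compute rhs = x³ + 0·x + 6 mod 23, then count y ∈ F_23 with y² ≡ rhs.
  x = 0: rhs = 6, matching y values: 11, 12 (2 points).
  x = 1: rhs = 7, matching y values: none (0 points).
  x = 2: rhs = 14, matching y values: none (0 points).
  x = 3: rhs = 10, matching y values: none (0 points).
  x = 4: rhs = 1, matching y values: 1, 22 (2 points).
  x = 5: rhs = 16, matching y values: 4, 19 (2 points).
  x = 6: rhs = 15, matching y values: none (0 points).
  x = 7: rhs = 4, matching y values: 2, 21 (2 points).
  x = 8: rhs = 12, matching y values: 9, 14 (2 points).
  x = 9: rhs = 22, matching y values: none (0 points).
  x = 10: rhs = 17, matching y values: none (0 points).
  x = 11: rhs = 3, matching y values: 7, 16 (2 points).
  x = 12: rhs = 9, matching y values: 3, 20 (2 points).
  x = 13: rhs = 18, matching y values: 8, 15 (2 points).
  x = 14: rhs = 13, matching y values: 6, 17 (2 points).
  x = 15: rhs = 0, matching y values: 0 (1 points).
  x = 16: rhs = 8, matching y values: 10, 13 (2 points).
  x = 17: rhs = 20, matching y values: none (0 points).
  x = 18: rhs = 19, matching y values: none (0 points).
  x = 19: rhs = 11, matching y values: none (0 points).
  x = 20: rhs = 2, matching y values: 5, 18 (2 points).
  x = 21: rhs = 21, matching y values: none (0 points).
  x = 22: rhs = 5, matching y values: none (0 points).
Total affine count: 23.
Full point count |E(F_23)| = 23 + 1 = 24.
Hasse bound: |24 − (23+1)| = |0| = 0 ≤ 2√23 ≈ 9.5917 ✓.


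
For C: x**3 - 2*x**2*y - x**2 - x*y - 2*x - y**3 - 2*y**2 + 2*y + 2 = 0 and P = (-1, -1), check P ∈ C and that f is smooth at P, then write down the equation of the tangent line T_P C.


Tangent line at P: 2*y + 2 = 0.

Step 1: f(-1, -1) = 0, so P lies on C.
Step 2: partial derivatives
  f_x(x, y) = 3*x**2 - 4*x*y - 2*x - y - 2, f_y(x, y) = -2*x**2 - x - 3*y**2 - 4*y + 2.
  f_x(P) = 0, f_y(P) = 2 (gradient nonzero, so P is smooth).
Step 3: tangent line at P: 0·(x − -1) + 2·(y − -1) = 0.
Expanding: 2*y + 2 = 0.


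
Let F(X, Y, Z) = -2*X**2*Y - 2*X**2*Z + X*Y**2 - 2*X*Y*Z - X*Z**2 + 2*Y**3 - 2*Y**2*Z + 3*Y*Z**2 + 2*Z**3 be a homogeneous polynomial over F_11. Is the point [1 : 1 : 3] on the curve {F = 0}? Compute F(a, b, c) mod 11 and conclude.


F(1,1,3) ≡ 0 (mod 11); P is on the curve.

Evaluate F(1, 1, 3) term-by-term (mod 11).
  -2*X**2*Y ↦ -2·1·1·1 = -2
  -2*X**2*Z ↦ -2·1·1·3 = -6
  X*Y**2 ↦ 1·1·1·1 = 1
  -2*X*Y*Z ↦ -2·1·1·3 = -6
  -X*Z**2 ↦ -1·1·1·9 = -9
  2*Y**3 ↦ 2·1·1·1 = 2
  -2*Y**2*Z ↦ -2·1·1·3 = -6
  3*Y*Z**2 ↦ 3·1·1·9 = 27
  2*Z**3 ↦ 2·1·1·27 = 54
Sum: F(1, 1, 3) = (-2) + (-6) + (1) + (-6) + (-9) + (2) + (-6) + (27) + (54) = 55.
Reducing mod 11: 55 ≡ 0 (mod 11).
Since F(a, b, c) ≡ 0 (mod 11), P lies on the curve.


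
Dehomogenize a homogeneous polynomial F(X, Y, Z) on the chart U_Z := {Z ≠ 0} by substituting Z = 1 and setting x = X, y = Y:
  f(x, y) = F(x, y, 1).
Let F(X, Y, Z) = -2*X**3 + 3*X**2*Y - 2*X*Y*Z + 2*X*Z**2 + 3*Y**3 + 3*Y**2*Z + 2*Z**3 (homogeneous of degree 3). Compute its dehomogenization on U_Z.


f(x, y) = -2*x**3 + 3*x**2*y - 2*x*y + 2*x + 3*y**3 + 3*y**2 + 2

On U_Z we set Z = 1. Each monomial c·X^i·Y^j·Z^k in F becomes c·x^i·y^j·1^k = c·x^i·y^j.
Substituting Z = 1: F(X, Y, 1) = -2*x**3 + 3*x**2*y - 2*x*y + 2*x + 3*y**3 + 3*y**2 + 2.
Note: deg(f) ≤ deg(F) = 3; strict inequality happens when F is divisible by Z (lost terms).


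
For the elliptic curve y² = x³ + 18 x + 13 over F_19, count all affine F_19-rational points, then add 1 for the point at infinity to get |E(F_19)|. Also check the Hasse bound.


Affine points = {(2, 0), (4, 4), (4, 15), (5, 0), (7, 8), (7, 11), (8, 2), (8, 17), (9, 7), (9, 12), (12, 0), (14, 8), (14, 11), (17, 8), (17, 11)}; affine count = 15; |E(F_19)| = 16.

Discriminant check: Δ ∝ 4a³ + 27b² = 4·18³ + 27·13² = 4·5832 + 27·169 ≡ 18 (mod 19). Nonzero ⇒ E is nonsingular.
For each x ∈ F_19, compute rhs = x³ + 18·x + 13 mod 19, then count y ∈ F_19 with y² ≡ rhs.
  x = 0: rhs = 13, matching y values: none (0 points).
  x = 1: rhs = 13, matching y values: none (0 points).
  x = 2: rhs = 0, matching y values: 0 (1 points).
  x = 3: rhs = 18, matching y values: none (0 points).
  x = 4: rhs = 16, matching y values: 4, 15 (2 points).
  x = 5: rhs = 0, matching y values: 0 (1 points).
  x = 6: rhs = 14, matching y values: none (0 points).
  x = 7: rhs = 7, matching y values: 8, 11 (2 points).
  x = 8: rhs = 4, matching y values: 2, 17 (2 points).
  x = 9: rhs = 11, matching y values: 7, 12 (2 points).
  x = 10: rhs = 15, matching y values: none (0 points).
  x = 11: rhs = 3, matching y values: none (0 points).
  x = 12: rhs = 0, matching y values: 0 (1 points).
  x = 13: rhs = 12, matching y values: none (0 points).
  x = 14: rhs = 7, matching y values: 8, 11 (2 points).
  x = 15: rhs = 10, matching y values: none (0 points).
  x = 16: rhs = 8, matching y values: none (0 points).
  x = 17: rhs = 7, matching y values: 8, 11 (2 points).
  x = 18: rhs = 13, matching y values: none (0 points).
Total affine count: 15.
Full point count |E(F_19)| = 15 + 1 = 16.
Hasse bound: |16 − (19+1)| = |-4| = 4 ≤ 2√19 ≈ 8.7178 ✓.


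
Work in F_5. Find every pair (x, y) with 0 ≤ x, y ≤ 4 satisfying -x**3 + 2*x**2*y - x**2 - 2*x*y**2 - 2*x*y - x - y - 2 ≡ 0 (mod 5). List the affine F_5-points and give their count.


Affine F_5-points: {(0, 3), (1, 0), (1, 2)}; count = 3.

For each of the 25 pairs (x, y) ∈ F_5², evaluate f(x, y) mod 5. Record the zeros.
  x = 0: [0↦3, 1↦2, 2↦1, 3↦0, 4↦4]  zeros at y ∈ {3}
  x = 1: [0↦0, 1↦2, 2↦0, 3↦4, 4↦4]  zeros at y ∈ {0, 2}
  x = 2: [0↦4, 1↦3, 2↦4, 3↦2, 4↦2]  zeros at y ∈ ∅
  x = 3: [0↦4, 1↦4, 2↦2, 3↦3, 4↦2]  zeros at y ∈ ∅
  x = 4: [0↦4, 1↦4, 2↦3, 3↦1, 4↦3]  zeros at y ∈ ∅
Collecting zeros: affine points = {(0, 3), (1, 0), (1, 2)}.
Total count |C(F_5)_aff| = 3.


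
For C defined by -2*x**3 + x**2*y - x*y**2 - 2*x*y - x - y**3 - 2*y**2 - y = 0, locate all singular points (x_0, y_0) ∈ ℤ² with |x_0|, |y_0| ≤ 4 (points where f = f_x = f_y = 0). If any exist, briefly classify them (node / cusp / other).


Singular points: {(0, -1)}; classification: node.

Compute partial derivatives:
  f_x = -6*x**2 + 2*x*y - y**2 - 2*y - 1.
  f_y = x**2 - 2*x*y - 2*x - 3*y**2 - 4*y - 1.
Scan x_0 ∈ {−4, ..., 4}. For each x_0, f_y(x_0, y) is a polynomial in y; find its integer roots y ∈ {−4, ..., 4}, then test f_x and f at those candidates.
  x = -4: f_y(-4, y) = -3*y**2 + 4*y + 23; no integer root y with |y| ≤ 4.
  x = -3: f_y(-3, y) = -3*y**2 + 2*y + 14; no integer root y with |y| ≤ 4.
  x = -2: f_y(-2, y) = 7 - 3*y**2; no integer root y with |y| ≤ 4.
  x = -1: f_y(-1, y) = -3*y**2 - 2*y + 2; no integer root y with |y| ≤ 4.
  x = 0: f_y(0, y) = -3*y**2 - 4*y - 1; vanishes at y ∈ {-1}. (0, -1): f_x = 0, f = 0 — SINGULAR.
  x = 1: f_y(1, y) = -3*y**2 - 6*y - 2; no integer root y with |y| ≤ 4.
  x = 2: f_y(2, y) = -3*y**2 - 8*y - 1; no integer root y with |y| ≤ 4.
  x = 3: f_y(3, y) = -3*y**2 - 10*y + 2; no integer root y with |y| ≤ 4.
  x = 4: f_y(4, y) = -3*y**2 - 12*y + 7; no integer root y with |y| ≤ 4.
Only singular point on the grid: (0, -1).
Classify: substitute x = 0 + u, y = -1 + v and expand: f = -2*u**3 + u**2*v - u**2 - u*v**2 - v**3 + v**2.
No constant or linear terms (consistent with a singular point). Quadratic part: -u**2 + v**2. Cubic part: -2*u**3 + u**2*v - u*v**2 - v**3.
The quadratic part v**2 - u**2 = (v − u)(v + u) splits into two distinct linear factors, so there are two distinct tangent lines y − -1 = ±(x − 0) — this is a node (ordinary double point).
Classification: node.
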